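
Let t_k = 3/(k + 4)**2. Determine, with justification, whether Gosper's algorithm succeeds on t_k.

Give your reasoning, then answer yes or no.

Step 1: r(k) = (k + 4)**2/(k + 5)**2.
Factor: A=k**2 + 8*k + 16; B=k**2 + 10*k + 25; C=1.
Need (k**2 + 8*k + 16)·f(k+1) − (k**2 + 8*k + 16)·f(k) = 1.
Degrees (2,2,0) ⇒ d ≤ 0.
f = c0 ⇒ A·f(k+1) − B(k−1)·f(k) − C = -1. The system {-1 = 0} is inconsistent; no antidifference.

No — t_k has no hypergeometric antidifference.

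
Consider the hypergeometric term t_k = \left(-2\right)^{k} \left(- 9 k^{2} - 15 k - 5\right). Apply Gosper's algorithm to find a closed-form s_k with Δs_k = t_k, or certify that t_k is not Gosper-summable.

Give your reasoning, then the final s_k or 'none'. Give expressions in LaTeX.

r(k) = 2*(-9*k**2 - 33*k - 29)/(9*k**2 + 15*k + 5) after simplifying.
A = -2, B = 1, C = k**2 + 5*k/3 + 5/9.
f must satisfy (-2)·f(k+1) − (1)·f(k) = k**2 + 5*k/3 + 5/9.
From deg A=0, deg B=0, deg C=2: d=2.
Solving with deg f ≤ 2: f(k) = -(3*k**2 + k - 1)/9.
Get s_k = R·t_k = (-2)**k*(3*k**2 + k - 1) with R(k) = B(k−1)f(k)/C(k) = -(3*k**2 + k - 1)/(9*k**2 + 15*k + 5).
s_(k+1) − s_k = (-2)**k*(-9*k**2 - 15*k - 5) = t_k.

s_k = \left(-2\right)^{k} \left(3 k^{2} + k - 1\right)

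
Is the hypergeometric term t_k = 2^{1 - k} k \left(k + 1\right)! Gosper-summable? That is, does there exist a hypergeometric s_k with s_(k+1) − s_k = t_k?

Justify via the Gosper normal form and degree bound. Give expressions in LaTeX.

t_(k+1)/t_k = (k + 1)*(k + 2)/(2*k).
Normal form (A,B,C) = (k/2 + 1, 1, k).
Key eq: (k/2 + 1)·f(k+1) = (1)·f(k) + (k).
deg f ≤ 0 (via 1,0,1).
Solve for f: f(k) = 2 (degree 0 ≤ 0).
Certificate R = B(k−1)f/C = 2/k gives s_k = 2**(2 - k)*factorial(k + 1).
s_(k+1) − s_k = 2**(1 - k)*k*factorial(k + 1) = t_k.

Yes. s_k = 2^{2 - k} \left(k + 1\right)!.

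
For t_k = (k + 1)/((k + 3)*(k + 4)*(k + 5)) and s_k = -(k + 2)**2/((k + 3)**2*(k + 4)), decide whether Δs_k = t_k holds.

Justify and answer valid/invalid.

Invalid: residual (-2*k**2 - 11*k - 13)/(k**5 + 19*k**4 + 143*k**3 + 533*k**2 + 984*k + 720) ≠ 0.

s_(k+1) = -(k + 3)**2/((k + 4)**2*(k + 5))
s_(k+1) − s_k = ((k + 2)**2*(k + 4)*(k + 5) - (k + 3)**4)/((k + 3)**2*(k + 4)**2*(k + 5))
(s_(k+1) − s_k) − t_k = (-2*k**2 - 11*k - 13)/(k**5 + 19*k**4 + 143*k**3 + 533*k**2 + 984*k + 720)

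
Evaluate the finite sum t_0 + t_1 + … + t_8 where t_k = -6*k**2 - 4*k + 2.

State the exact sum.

Σ = -1350

r(k) = (3*k**2 + 8*k + 4)/(3*k**2 + 2*k - 1) after simplifying.
Normal form (A,B,C) = (1, 1, k**2 + 2*k/3 - 1/3).
Set up (1)·f(k+1) − (1)·f(k) − (k**2 + 2*k/3 - 1/3) = 0.
Degrees (0,0,2) ⇒ d ≤ 3.
Solving with deg f ≤ 3: f(k) = k*(k + 1)*(2*k - 3)/6.
R(k) = B(k−1)·f(k)/C(k) = k*(2*k - 3)/(2*(3*k - 1)); s_k = R·t_k = k*(-2*k**2 + k + 3).
s_(k+1) − s_k = -6*k**2 - 4*k + 2 = t_k.
Sum = s_(9) − s_(0); s_(9) = -1350, s_(0) = 0 ⇒ -1350.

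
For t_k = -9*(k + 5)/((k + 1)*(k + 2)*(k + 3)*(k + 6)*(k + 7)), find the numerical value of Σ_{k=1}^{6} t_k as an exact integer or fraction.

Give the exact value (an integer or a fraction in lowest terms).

r(k) = (k + 1)*(k + 6)**2/((k + 4)*(k + 5)*(k + 8)) after simplifying.
Normal form (A,B,C) = (k + 1, k + 8, k**3 + 14*k**2 + 65*k + 100).
f must satisfy (k + 1)·f(k+1) − (k + 7)·f(k) = k**3 + 14*k**2 + 65*k + 100.
d = 6 from the (1,1,3) case.
Match coefficients ⇒ f(k) = k*(k + 3)*(k + 4)**2*(k + 5)**2/36.
So s_k = (B(k−1)f/C)·t_k = (k*(k + 3)*(k + 4)*(k + 7)/36)·t_k = k*(-k**2 - 9*k - 20)/(4*(k**3 + 9*k**2 + 20*k + 12)).
s_(k+1) − s_k = 9*(-k - 5)/(k**5 + 19*k**4 + 131*k**3 + 401*k**2 + 540*k + 252) = t_k.
Telescoping: Σ = s_(7) − s_(1) = -77/312 − (-5/28) = -149/2184.

Σ = -149/2184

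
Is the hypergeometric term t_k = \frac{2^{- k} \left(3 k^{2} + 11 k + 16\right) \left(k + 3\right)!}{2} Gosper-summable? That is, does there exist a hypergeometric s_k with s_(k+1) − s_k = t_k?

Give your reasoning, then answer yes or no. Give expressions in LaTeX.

Yes. s_k = 2^{- k} \left(3 k + 2\right) \left(k + 3\right)!.

Compute t_(k+1)/t_k: get (k + 4)*(11*k + 3*(k + 1)**2 + 27)/(2*(3*k**2 + 11*k + 16)).
Factor: A=k/2 + 2; B=1; C=k**2 + 11*k/3 + 16/3.
Need (k/2 + 2)·f(k+1) − (1)·f(k) = k**2 + 11*k/3 + 16/3.
Bound: deg f ≤ 1.
A polynomial solution: f(k) = 2*(3*k + 2)/3.
So s_k = (B(k−1)f/C)·t_k = (2*(3*k + 2)/(3*k**2 + 11*k + 16))·t_k = (3*k + 2)*factorial(k + 3)/2**k.
s_(k+1) − s_k = (3*k**2 + 11*k + 16)*factorial(k + 3)/(2*2**k) = t_k.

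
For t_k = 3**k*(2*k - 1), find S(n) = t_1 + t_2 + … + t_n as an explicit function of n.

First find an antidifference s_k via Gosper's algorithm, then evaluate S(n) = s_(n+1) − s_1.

S(n) = 3*3**n*n - 3*3**n + 3

Ratio r(k) = 3*(2*k + 1)/(2*k - 1).
So A=3 and B=1, with C=k - 1/2.
f must satisfy (3)·f(k+1) − (1)·f(k) = k - 1/2.
d = 1 from the (0,0,1) case.
Solve for f: f(k) = (k - 2)/2 (degree 1 ≤ 1).
Get s_k = R·t_k = 3**k*(k - 2) with R(k) = B(k−1)f(k)/C(k) = (k - 2)/(2*k - 1).
Δs = 3**k*(2*k - 1), as required.
Telescope: S(n) = s_(n+1) − s_(1) = 3**(n + 1)*(n - 1) − (-3) = 3*3**n*n - 3*3**n + 3.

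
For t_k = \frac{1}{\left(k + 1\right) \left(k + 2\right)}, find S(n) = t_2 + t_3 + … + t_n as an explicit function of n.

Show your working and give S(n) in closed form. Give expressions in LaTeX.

S(n) = \frac{n - 1}{3 \left(n + 2\right)}

t_(k+1)/t_k = (k + 1)/(k + 3).
So A=k + 1 and B=k + 3, with C=1.
f must satisfy (k + 1)·f(k+1) − (k + 2)·f(k) = 1.
d = 1 from the (1,1,0) case.
A polynomial solution: f(k) = k.
Certificate R = B(k−1)f/C = k*(k + 2) gives s_k = k/(k + 1).
Check: Δs_k = 1/(k**2 + 3*k + 2). ✓
Σ_(k=2)^n t_k = s_(n+1) − s_(2) = ((n + 1)/(n + 2)) − (2/3), i.e. (n - 1)/(3*(n + 2)).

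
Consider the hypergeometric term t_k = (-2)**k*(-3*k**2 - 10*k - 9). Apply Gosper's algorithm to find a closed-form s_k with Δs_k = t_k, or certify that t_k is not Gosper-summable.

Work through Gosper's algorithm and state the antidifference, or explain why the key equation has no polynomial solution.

s_k = (-2)**k*(k**2 + 2*k + 1)

t_(k+1)/t_k = 2*(-3*k**2 - 16*k - 22)/(3*k**2 + 10*k + 9).
Take A(k)=-2, B(k)=1, C(k)=k**2 + 10*k/3 + 3.
Key eq: (-2)·f(k+1) = (1)·f(k) + (k**2 + 10*k/3 + 3).
Degrees (0,0,2) ⇒ d ≤ 2.
A polynomial solution: f(k) = -(k + 1)**2/3.
R(k) = B(k−1)·f(k)/C(k) = -(k + 1)**2/(3*k**2 + 10*k + 9); s_k = R·t_k = (-2)**k*(k**2 + 2*k + 1).
Δs = (-2)**k*(-3*k**2 - 10*k - 9), as required.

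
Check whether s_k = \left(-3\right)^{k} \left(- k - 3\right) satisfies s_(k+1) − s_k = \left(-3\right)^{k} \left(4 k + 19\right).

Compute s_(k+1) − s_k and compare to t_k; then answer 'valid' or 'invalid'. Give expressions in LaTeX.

s_(k+1) = 3*(-3)**k*(k + 4)
s_(k+1) − s_k = (-3)**k*(4*k + 15)
(s_(k+1) − s_k) − t_k = -4*(-3)**k

Invalid: residual - 4 \left(-3\right)^{k} ≠ 0.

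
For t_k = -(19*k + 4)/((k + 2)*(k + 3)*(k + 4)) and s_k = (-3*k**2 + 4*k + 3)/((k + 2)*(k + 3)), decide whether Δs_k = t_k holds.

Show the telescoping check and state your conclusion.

Valid: the claim telescopes to t_k.

s_(k+1) = (4*k - 3*(k + 1)**2 + 7)/((k + 3)*(k + 4))
s_(k+1) − s_k = (-19*k - 4)/(k**3 + 9*k**2 + 26*k + 24)
(s_(k+1) − s_k) − t_k = 0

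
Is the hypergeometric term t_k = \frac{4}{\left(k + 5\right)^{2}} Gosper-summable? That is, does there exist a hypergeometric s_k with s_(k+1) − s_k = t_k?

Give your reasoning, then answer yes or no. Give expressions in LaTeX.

No — key equation has no polynomial f.

Compute t_(k+1)/t_k: get (k + 5)**2/(k + 6)**2.
Factor: A=k**2 + 10*k + 25; B=k**2 + 12*k + 36; C=1.
Need (k**2 + 10*k + 25)·f(k+1) − (k**2 + 10*k + 25)·f(k) = 1.
Degrees (2,2,0) ⇒ d ≤ 0.
Put f(k) = c0: A·f(k+1) − B(k−1)·f(k) − C = -1; need -1 = 0 — inconsistent ⇒ no f, not summable.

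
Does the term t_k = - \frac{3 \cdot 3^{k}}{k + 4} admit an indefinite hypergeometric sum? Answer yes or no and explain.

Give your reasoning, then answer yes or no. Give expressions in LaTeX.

No — negative degree bound, so no certificate f.

r(k) = 3*(k + 4)/(k + 5) after simplifying.
Take A(k)=3*k + 12, B(k)=k + 5, C(k)=1.
f must satisfy (3*k + 12)·f(k+1) − (k + 4)·f(k) = 1.
Bound: deg f ≤ -1.
Negative degree bound (-1): no f exists, t_k not Gosper-summable.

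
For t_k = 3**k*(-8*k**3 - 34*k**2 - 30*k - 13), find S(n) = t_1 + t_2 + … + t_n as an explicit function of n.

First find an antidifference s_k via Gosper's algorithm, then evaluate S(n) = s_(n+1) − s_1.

S(n) = -12*3**n*n**3 - 33*3**n*n**2 - 30*3**n*n - 15*3**n + 15

Compute t_(k+1)/t_k: get 3*(8*k**3 + 58*k**2 + 122*k + 85)/(8*k**3 + 34*k**2 + 30*k + 13).
Factor: A=3; B=1; C=k**3 + 17*k**2/4 + 15*k/4 + 13/8.
Key eq: (3)·f(k+1) = (1)·f(k) + (k**3 + 17*k**2/4 + 15*k/4 + 13/8).
d = 3 from the (0,0,3) case.
A polynomial solution: f(k) = (4*k**3 - k**2 + 2)/8.
Certificate R = B(k−1)f/C = (4*k**3 - k**2 + 2)/((4*k + 13)*(2*k**2 + 2*k + 1)) gives s_k = 3**k*(-4*k**3 + k**2 - 2).
Check: Δs_k = 3**k*(-8*k**3 - 34*k**2 - 30*k - 13). ✓
Evaluate: s_(n+1) = 3**(n + 1)*(-4*n**3 - 11*n**2 - 10*n - 5); subtract s_(1) = -15 ⇒ S(n) = -12*3**n*n**3 - 33*3**n*n**2 - 30*3**n*n - 15*3**n + 15.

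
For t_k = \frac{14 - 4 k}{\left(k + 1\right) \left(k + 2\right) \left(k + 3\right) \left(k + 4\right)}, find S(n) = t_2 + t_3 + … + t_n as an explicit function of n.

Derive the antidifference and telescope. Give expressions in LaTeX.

S(n) = \frac{2 \left(n - 1\right)}{n^{3} + 9 n^{2} + 26 n + 24}

r(k) = (k + 1)*(2*k - 5)/((k + 5)*(2*k - 7)) after simplifying.
Normal form (A,B,C) = (k + 1, k + 5, k - 7/2).
Need (k + 1)·f(k+1) − (k + 4)·f(k) = k - 7/2.
Degrees (1,1,1) ⇒ d ≤ 3.
Coefficient equations give f(k) = -k*(k**2 + 6*k + 14)/6.
Certificate R = B(k−1)f/C = -k*(k + 4)*(k**2 + 6*k + 14)/(3*(2*k - 7)) gives s_k = 2*k*(k**2 + 6*k + 14)/(3*(k + 1)*(k + 2)*(k + 3)).
Check: Δs_k = 2*(7 - 2*k)/(k**4 + 10*k**3 + 35*k**2 + 50*k + 24). ✓
Telescope: S(n) = s_(n+1) − s_(2) = 2*(n**3 + 9*n**2 + 29*n + 21)/(3*(n**3 + 9*n**2 + 26*n + 24)) − (2/3) = 2*(n - 1)/(n**3 + 9*n**2 + 26*n + 24).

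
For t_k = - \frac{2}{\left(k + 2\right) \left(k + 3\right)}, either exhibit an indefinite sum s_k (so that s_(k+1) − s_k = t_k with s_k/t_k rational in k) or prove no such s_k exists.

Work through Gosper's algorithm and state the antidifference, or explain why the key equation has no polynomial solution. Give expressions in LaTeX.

s_k = - \frac{k}{k + 2}

The ratio is (k + 2)/(k + 4).
A = k + 2, B = k + 4, C = 1.
Solve (k + 2)·f(k+1) − (k + 3)·f(k) = 1.
Bound: deg f ≤ 1.
A polynomial solution: f(k) = k/2.
Certificate R = B(k−1)f/C = k*(k + 3)/2 gives s_k = -k/(k + 2).
Check: Δs_k = -2/(k**2 + 5*k + 6). ✓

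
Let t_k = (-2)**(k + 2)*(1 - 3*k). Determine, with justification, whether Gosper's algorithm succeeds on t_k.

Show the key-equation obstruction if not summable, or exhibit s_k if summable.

Yes. s_k = (-2)**(k + 2)*(k - 1).

r(k) = 2*(-3*k - 2)/(3*k - 1) after simplifying.
Normal form (A,B,C) = (-2, 1, k - 1/3).
Need (-2)·f(k+1) − (1)·f(k) = k - 1/3.
d = 1 from the (0,0,1) case.
A polynomial solution: f(k) = -(k - 1)/3.
Then R = B(k−1)f/C = -(k - 1)/(3*k - 1), so s_k = R(k)·t_k = (-2)**(k + 2)*(k - 1).
Verify: (-2)**(k + 2)*(1 - 3*k) matches t_k.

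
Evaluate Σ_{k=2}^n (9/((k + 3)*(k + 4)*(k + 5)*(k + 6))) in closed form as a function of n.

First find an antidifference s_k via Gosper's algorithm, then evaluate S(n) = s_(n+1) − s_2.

S(n) = (n**3 + 15*n**2 + 74*n - 90)/(70*(n**3 + 15*n**2 + 74*n + 120))

The ratio is (k + 3)/(k + 7).
So A=k + 3 and B=k + 7, with C=1.
Set up (k + 3)·f(k+1) − (k + 6)·f(k) − (1) = 0.
d = 3 from the (1,1,0) case.
Coefficient equations give f(k) = k*(k**2 + 12*k + 47)/180.
Then R = B(k−1)f/C = k*(k + 6)*(k**2 + 12*k + 47)/180, so s_k = R(k)·t_k = k*(k**2 + 12*k + 47)/(20*(k + 3)*(k + 4)*(k + 5)).
Verify: 9/(k**4 + 18*k**3 + 119*k**2 + 342*k + 360) matches t_k.
Σ_(k=2)^n t_k = s_(n+1) − s_(2) = ((n**3 + 15*n**2 + 74*n + 60)/(20*(n**3 + 15*n**2 + 74*n + 120))) − (1/28), i.e. (n**3 + 15*n**2 + 74*n - 90)/(70*(n**3 + 15*n**2 + 74*n + 120)).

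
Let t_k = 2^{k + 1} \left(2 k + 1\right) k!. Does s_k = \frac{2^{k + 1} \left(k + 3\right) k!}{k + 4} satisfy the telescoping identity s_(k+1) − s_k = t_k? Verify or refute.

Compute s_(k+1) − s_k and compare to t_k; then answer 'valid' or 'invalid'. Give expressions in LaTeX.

Invalid: residual - \frac{2^{k + 1} \left(2 k^{2} + 9 k + 3\right) k!}{\left(k + 4\right) \left(k + 5\right)} ≠ 0.

s_(k+1) = 2**(k + 2)*(k + 4)*factorial(k + 1)/(k + 5)
s_(k+1) − s_k = 2**(k + 1)*(2*k**3 + 17*k**2 + 40*k + 17)*factorial(k)/((k + 4)*(k + 5))
(s_(k+1) − s_k) − t_k = -2**(k + 1)*(2*k**2 + 9*k + 3)*factorial(k)/((k + 4)*(k + 5))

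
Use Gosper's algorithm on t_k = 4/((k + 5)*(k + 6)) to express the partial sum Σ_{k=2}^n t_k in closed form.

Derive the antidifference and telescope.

S(n) = 4*(n - 1)/(7*(n + 6))

Ratio r(k) = (k + 5)/(k + 7).
Factor: A=k + 5; B=k + 7; C=1.
Solve (k + 5)·f(k+1) − (k + 6)·f(k) = 1.
Degrees (1,1,0) ⇒ d ≤ 1.
A polynomial solution: f(k) = k/5.
R(k) = B(k−1)·f(k)/C(k) = k*(k + 6)/5; s_k = R·t_k = 4*k/(5*(k + 5)).
Δs = 4/(k**2 + 11*k + 30), as required.
Telescope: S(n) = s_(n+1) − s_(2) = 4*(n + 1)/(5*(n + 6)) − (8/35) = 4*(n - 1)/(7*(n + 6)).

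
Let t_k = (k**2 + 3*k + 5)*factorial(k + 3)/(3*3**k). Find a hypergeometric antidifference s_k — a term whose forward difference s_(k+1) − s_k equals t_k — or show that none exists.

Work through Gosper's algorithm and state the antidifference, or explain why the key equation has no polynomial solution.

The ratio is (k + 4)*(3*k + (k + 1)**2 + 8)/(3*(k**2 + 3*k + 5)).
A = k/3 + 4/3, B = 1, C = k**2 + 3*k + 5.
Key eq: (k/3 + 4/3)·f(k+1) = (1)·f(k) + (k**2 + 3*k + 5).
deg f ≤ 1 (via 1,0,2).
Solve for f: f(k) = 3*(k + 1) (degree 1 ≤ 1).
Then R = B(k−1)f/C = 3*(k + 1)/(k**2 + 3*k + 5), so s_k = R(k)·t_k = (k + 1)*factorial(k + 3)/3**k.
Verify: (k**2 + 3*k + 5)*factorial(k + 3)/(3*3**k) matches t_k.

s_k = (k + 1)*factorial(k + 3)/3**k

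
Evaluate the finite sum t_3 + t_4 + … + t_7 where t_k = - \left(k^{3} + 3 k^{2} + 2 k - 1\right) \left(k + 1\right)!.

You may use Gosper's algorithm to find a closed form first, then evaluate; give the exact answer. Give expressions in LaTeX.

Σ = -22135536

Ratio r(k) = (k**4 + 8*k**3 + 23*k**2 + 27*k + 10)/(k**3 + 3*k**2 + 2*k - 1).
So A=k + 2 and B=1, with C=k**3 + 3*k**2 + 2*k - 1.
Solve (k + 2)·f(k+1) − (1)·f(k) = k**3 + 3*k**2 + 2*k - 1.
Bound: deg f ≤ 2.
Match coefficients ⇒ f(k) = k**2 - 3.
Get s_k = R·t_k = -(k**2 - 3)*factorial(k + 1) with R(k) = B(k−1)f(k)/C(k) = (k**2 - 3)/(k**3 + 3*k**2 + 2*k - 1).
Δs = -(k**3 + 3*k**2 + 2*k - 1)*factorial(k + 1), as required.
Σ_(k=3)^(7) t_k = s_(8) − s_(3) = -22135680 − (-144) = -22135536.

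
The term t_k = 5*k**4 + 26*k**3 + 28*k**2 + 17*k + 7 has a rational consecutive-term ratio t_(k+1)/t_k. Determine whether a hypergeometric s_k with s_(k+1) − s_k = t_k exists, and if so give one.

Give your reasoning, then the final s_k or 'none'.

r(k) = (5*k**4 + 46*k**3 + 136*k**2 + 171*k + 83)/(5*k**4 + 26*k**3 + 28*k**2 + 17*k + 7) after simplifying.
Factor: A=1; B=1; C=k**4 + 26*k**3/5 + 28*k**2/5 + 17*k/5 + 7/5.
Set up (1)·f(k+1) − (1)·f(k) − (k**4 + 26*k**3/5 + 28*k**2/5 + 17*k/5 + 7/5) = 0.
From deg A=0, deg B=0, deg C=4: d=5.
Coefficient equations give f(k) = k*(k**4 + 4*k**3 - 2*k**2 + k + 3)/5.
Certificate R = B(k−1)f/C = k*(k**4 + 4*k**3 - 2*k**2 + k + 3)/(5*k**4 + 26*k**3 + 28*k**2 + 17*k + 7) gives s_k = k*(k**4 + 4*k**3 - 2*k**2 + k + 3).
s_(k+1) − s_k = 5*k**4 + 26*k**3 + 28*k**2 + 17*k + 7 = t_k.

s_k = k*(k**4 + 4*k**3 - 2*k**2 + k + 3)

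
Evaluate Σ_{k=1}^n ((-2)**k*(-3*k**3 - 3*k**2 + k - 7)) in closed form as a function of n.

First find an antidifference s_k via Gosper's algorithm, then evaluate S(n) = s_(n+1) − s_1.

S(n) = -2*(-2)**n*n**3 - 4*(-2)**n*n**2 - 4*(-2)**n + 4

Ratio r(k) = 2*(-3*k**3 - 12*k**2 - 14*k - 12)/(3*k**3 + 3*k**2 - k + 7).
So A=-2 and B=1, with C=k**3 + k**2 - k/3 + 7/3.
Key eq: (-2)·f(k+1) = (1)·f(k) + (k**3 + k**2 - k/3 + 7/3).
deg f ≤ 3 (via 0,0,3).
Solve for f: f(k) = -(k**3 - k**2 - k + 3)/3 (degree 3 ≤ 3).
Then R = B(k−1)f/C = -(k**3 - k**2 - k + 3)/(3*k**3 + 3*k**2 - k + 7), so s_k = R(k)·t_k = (-2)**k*(k**3 - k**2 - k + 3).
Check: Δs_k = (-2)**k*(-3*k**3 - 3*k**2 + k - 7). ✓
Evaluate: s_(n+1) = (-2)**(n + 1)*(n**3 + 2*n**2 + 2); subtract s_(1) = -4 ⇒ S(n) = -2*(-2)**n*n**3 - 4*(-2)**n*n**2 - 4*(-2)**n + 4.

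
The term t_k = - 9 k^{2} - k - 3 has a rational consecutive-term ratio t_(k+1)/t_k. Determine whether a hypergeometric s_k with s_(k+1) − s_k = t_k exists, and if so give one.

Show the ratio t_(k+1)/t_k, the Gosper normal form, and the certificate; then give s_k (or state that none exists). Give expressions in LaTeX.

Compute t_(k+1)/t_k: get (k + 9*(k + 1)**2 + 4)/(9*k**2 + k + 3).
A = 1, B = 1, C = k**2 + k/9 + 1/3.
Need (1)·f(k+1) − (1)·f(k) = k**2 + k/9 + 1/3.
Bound: deg f ≤ 3.
Coefficient equations give f(k) = k*(3*k**2 - 4*k + 4)/9.
Certificate R = B(k−1)f/C = k*(3*k**2 - 4*k + 4)/(9*k**2 + k + 3) gives s_k = k*(-3*k**2 + 4*k - 4).
s_(k+1) − s_k = -9*k**2 - k - 3 = t_k.

s_k = k \left(- 3 k^{2} + 4 k - 4\right)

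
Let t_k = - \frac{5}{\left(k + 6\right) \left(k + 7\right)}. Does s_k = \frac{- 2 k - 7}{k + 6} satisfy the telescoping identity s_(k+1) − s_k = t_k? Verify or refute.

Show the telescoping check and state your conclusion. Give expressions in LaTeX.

valid; difference matches t_k

s_(k+1) = (-2*k - 9)/(k + 7)
s_(k+1) − s_k = -5/(k**2 + 13*k + 42)
(s_(k+1) − s_k) − t_k = 0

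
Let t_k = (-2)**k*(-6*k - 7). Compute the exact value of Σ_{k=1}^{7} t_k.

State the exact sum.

Σ = 4358

t_(k+1)/t_k = 2*(-6*k - 13)/(6*k + 7).
Normal form (A,B,C) = (-2, 1, k + 7/6).
Set up (-2)·f(k+1) − (1)·f(k) − (k + 7/6) = 0.
Degrees (0,0,1) ⇒ d ≤ 1.
Solving with deg f ≤ 1: f(k) = -(2*k + 1)/6.
Get s_k = R·t_k = (-2)**k*(2*k + 1) with R(k) = B(k−1)f(k)/C(k) = -(2*k + 1)/(6*k + 7).
s_(k+1) − s_k = (-2)**k*(-6*k - 7) = t_k.
Σ_(k=1)^(7) t_k = s_(8) − s_(1) = 4352 − (-6) = 4358.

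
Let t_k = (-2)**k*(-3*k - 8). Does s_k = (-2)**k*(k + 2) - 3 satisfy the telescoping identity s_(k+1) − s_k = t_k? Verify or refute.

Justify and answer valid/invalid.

s_(k+1) = (-2)**(k + 1)*(k + 3) - 3
s_(k+1) − s_k = (-2)**k*(-3*k - 8)
(s_(k+1) − s_k) − t_k = 0

valid (s_(k+1) − s_k reduces to t_k)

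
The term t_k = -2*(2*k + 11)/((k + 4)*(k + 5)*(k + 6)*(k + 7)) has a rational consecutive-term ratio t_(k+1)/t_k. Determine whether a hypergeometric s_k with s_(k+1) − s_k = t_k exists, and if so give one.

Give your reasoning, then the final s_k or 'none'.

t_(k+1)/t_k = (k + 4)*(2*k + 13)/((k + 8)*(2*k + 11)).
Normal form (A,B,C) = (k + 4, k + 8, k + 11/2).
Set up (k + 4)·f(k+1) − (k + 7)·f(k) − (k + 11/2) = 0.
From deg A=1, deg B=1, deg C=1: d=3.
Solving with deg f ≤ 3: f(k) = k*(k + 5)*(k + 10)/48.
R(k) = B(k−1)·f(k)/C(k) = k*(k + 5)*(k + 7)*(k + 10)/(24*(2*k + 11)); s_k = R·t_k = k*(-k - 10)/(12*(k**2 + 10*k + 24)).
Δs = 2*(-2*k - 11)/(k**4 + 22*k**3 + 179*k**2 + 638*k + 840), as required.

s_k = k*(-k - 10)/(12*(k**2 + 10*k + 24))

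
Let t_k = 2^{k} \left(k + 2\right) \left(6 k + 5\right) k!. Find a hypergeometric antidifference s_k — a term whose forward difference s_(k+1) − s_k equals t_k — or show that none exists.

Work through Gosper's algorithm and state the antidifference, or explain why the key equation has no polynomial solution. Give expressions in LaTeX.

s_k = 2^{k} \left(3 k + 4\right) k!

t_(k+1)/t_k = 2*(k + 1)*(k + 3)*(6*k + 11)/((k + 2)*(6*k + 5)).
Normal form (A,B,C) = (2*k + 2, 1, k**2 + 17*k/6 + 5/3).
Solve (2*k + 2)·f(k+1) − (1)·f(k) = k**2 + 17*k/6 + 5/3.
From deg A=1, deg B=0, deg C=2: d=1.
Coefficient equations give f(k) = (3*k + 4)/6.
So s_k = (B(k−1)f/C)·t_k = ((3*k + 4)/((k + 2)*(6*k + 5)))·t_k = 2**k*(3*k + 4)*factorial(k).
Δs = 2**k*(k + 2)*(6*k + 5)*factorial(k), as required.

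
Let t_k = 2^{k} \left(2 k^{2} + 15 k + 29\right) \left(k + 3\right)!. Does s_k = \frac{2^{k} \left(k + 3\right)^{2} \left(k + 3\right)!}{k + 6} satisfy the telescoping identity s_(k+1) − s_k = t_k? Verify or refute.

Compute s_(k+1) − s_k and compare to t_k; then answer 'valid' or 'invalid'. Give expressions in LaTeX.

Invalid: residual - \frac{3 \cdot 2^{k} \left(2 k^{3} + 27 k^{2} + 118 k + 171\right) \left(k + 3\right)!}{\left(k + 6\right) \left(k + 7\right)} ≠ 0.

s_(k+1) = 2**(k + 1)*(k + 4)**2*factorial(k + 4)/(k + 7)
s_(k+1) − s_k = 2**k*(2*k**4 + 35*k**3 + 227*k**2 + 653*k + 705)*factorial(k + 3)/((k + 6)*(k + 7))
(s_(k+1) − s_k) − t_k = -3*2**k*(2*k**3 + 27*k**2 + 118*k + 171)*factorial(k + 3)/((k + 6)*(k + 7))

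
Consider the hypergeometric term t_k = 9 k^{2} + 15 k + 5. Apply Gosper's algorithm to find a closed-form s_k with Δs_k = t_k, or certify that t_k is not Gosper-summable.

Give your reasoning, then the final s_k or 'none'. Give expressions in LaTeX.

The ratio is (9*k**2 + 33*k + 29)/(9*k**2 + 15*k + 5).
Factor: A=1; B=1; C=k**2 + 5*k/3 + 5/9.
Key eq: (1)·f(k+1) = (1)·f(k) + (k**2 + 5*k/3 + 5/9).
Bound: deg f ≤ 3.
A polynomial solution: f(k) = k*(3*k**2 + 3*k - 1)/9.
Then R = B(k−1)f/C = k*(3*k**2 + 3*k - 1)/(9*k**2 + 15*k + 5), so s_k = R(k)·t_k = k*(3*k**2 + 3*k - 1).
Check: Δs_k = 9*k**2 + 15*k + 5. ✓

s_k = k \left(3 k^{2} + 3 k - 1\right)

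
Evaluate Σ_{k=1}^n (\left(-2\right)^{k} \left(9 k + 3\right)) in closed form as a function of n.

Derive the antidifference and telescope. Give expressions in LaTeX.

S(n) = 6 \left(-2\right)^{n} n + 4 \left(-2\right)^{n} - 4

r(k) = 2*(-3*k - 4)/(3*k + 1) after simplifying.
Normal form (A,B,C) = (-2, 1, k + 1/3).
Need (-2)·f(k+1) − (1)·f(k) = k + 1/3.
Bound: deg f ≤ 1.
Match coefficients ⇒ f(k) = -(3*k - 1)/9.
Get s_k = R·t_k = (-2)**k*(1 - 3*k) with R(k) = B(k−1)f(k)/C(k) = -(3*k - 1)/(3*(3*k + 1)).
Δs = (-2)**k*(9*k + 3), as required.
Evaluate: s_(n+1) = 2*(-2)**n*(3*n + 2); subtract s_(1) = 4 ⇒ S(n) = 6*(-2)**n*n + 4*(-2)**n - 4.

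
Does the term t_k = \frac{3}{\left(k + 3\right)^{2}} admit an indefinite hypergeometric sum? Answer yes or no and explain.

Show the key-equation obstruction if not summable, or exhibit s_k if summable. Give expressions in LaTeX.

Compute t_(k+1)/t_k: get (k + 3)**2/(k + 4)**2.
So A=k**2 + 6*k + 9 and B=k**2 + 8*k + 16, with C=1.
Key eq: (k**2 + 6*k + 9)·f(k+1) = (k**2 + 6*k + 9)·f(k) + (1).
Degrees (2,2,0) ⇒ d ≤ 0.
f = c0 ⇒ A·f(k+1) − B(k−1)·f(k) − C = -1. The system {-1 = 0} is inconsistent; no antidifference.

No — the linear system for f has no solution.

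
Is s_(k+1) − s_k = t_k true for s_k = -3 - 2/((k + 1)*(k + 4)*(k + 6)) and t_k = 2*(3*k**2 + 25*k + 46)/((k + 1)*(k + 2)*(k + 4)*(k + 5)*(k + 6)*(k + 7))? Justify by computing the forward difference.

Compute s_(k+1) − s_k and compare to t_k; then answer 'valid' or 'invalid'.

s_(k+1) = -3 - 2/((k + 2)*(k + 5)*(k + 7))
s_(k+1) − s_k = 2*(3*k**2 + 25*k + 46)/(k**6 + 25*k**5 + 247*k**4 + 1219*k**3 + 3112*k**2 + 3796*k + 1680)
(s_(k+1) − s_k) − t_k = 0

Valid — Δs_k = t_k.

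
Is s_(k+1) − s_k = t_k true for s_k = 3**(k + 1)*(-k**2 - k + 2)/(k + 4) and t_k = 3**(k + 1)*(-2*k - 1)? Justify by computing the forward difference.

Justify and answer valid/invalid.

s_(k+1) = 3**(k + 2)*k*(-k - 3)/(k + 5)
s_(k+1) − s_k = 3**(k + 1)*(-2*k**3 - 15*k**2 - 33*k - 10)/(k**2 + 9*k + 20)
(s_(k+1) − s_k) − t_k = 3**(k + 1)*(4*k**2 + 16*k + 10)/(k**2 + 9*k + 20)

Invalid: residual 3**(k + 1)*(4*k**2 + 16*k + 10)/(k**2 + 9*k + 20) ≠ 0.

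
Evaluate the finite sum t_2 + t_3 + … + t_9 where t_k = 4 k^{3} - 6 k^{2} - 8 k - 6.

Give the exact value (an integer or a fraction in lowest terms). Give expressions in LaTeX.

Step 1: r(k) = (2*k**3 + 3*k**2 - 4*k - 8)/(2*k**3 - 3*k**2 - 4*k - 3).
Take A(k)=1, B(k)=1, C(k)=k**3 - 3*k**2/2 - 2*k - 3/2.
f must satisfy (1)·f(k+1) − (1)·f(k) = k**3 - 3*k**2/2 - 2*k - 3/2.
d = 4 from the (0,0,3) case.
A polynomial solution: f(k) = k*(k**3 - 4*k**2 - 3)/4.
Then R = B(k−1)f/C = k*(k**3 - 4*k**2 - 3)/(2*(2*k**3 - 3*k**2 - 4*k - 3)), so s_k = R(k)·t_k = k*(k**3 - 4*k**2 - 3).
Check: Δs_k = 4*k**3 - 6*k**2 - 8*k - 6. ✓
Sum = s_(10) − s_(2); s_(10) = 5970, s_(2) = -22 ⇒ 5992.

Σ = 5992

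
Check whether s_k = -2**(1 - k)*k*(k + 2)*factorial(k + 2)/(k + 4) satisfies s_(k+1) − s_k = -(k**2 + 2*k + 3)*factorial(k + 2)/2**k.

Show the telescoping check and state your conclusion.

Invalid: residual 2**(1 - k)*(k**3 + 6*k**2 + 9*k + 12)*factorial(k + 2)/((k + 4)*(k + 5)) ≠ 0.

s_(k+1) = -(k + 1)*(k + 3)*factorial(k + 3)/(2**k*(k + 5))
s_(k+1) − s_k = -(k**4 + 9*k**3 + 29*k**2 + 49*k + 36)*factorial(k + 2)/(2**k*(k + 4)*(k + 5))
(s_(k+1) − s_k) − t_k = 2**(1 - k)*(k**3 + 6*k**2 + 9*k + 12)*factorial(k + 2)/((k + 4)*(k + 5))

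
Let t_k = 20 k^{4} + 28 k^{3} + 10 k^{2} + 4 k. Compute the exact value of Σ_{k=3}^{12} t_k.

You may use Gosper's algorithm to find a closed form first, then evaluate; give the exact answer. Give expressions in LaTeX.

r(k) = (10*k**4 + 54*k**3 + 107*k**2 + 94*k + 31)/(k*(10*k**3 + 14*k**2 + 5*k + 2)) after simplifying.
A = 1, B = 1, C = k**4 + 7*k**3/5 + k**2/2 + k/5.
Set up (1)·f(k+1) − (1)·f(k) − (k**4 + 7*k**3/5 + k**2/2 + k/5) = 0.
deg f ≤ 5 (via 0,0,4).
Solving with deg f ≤ 5: f(k) = k*(k - 1)*(4*k**3 + k**2 - 3*k + 1)/20.
R(k) = B(k−1)·f(k)/C(k) = (k - 1)*(4*k**3 + k**2 - 3*k + 1)/(2*(10*k**3 + 14*k**2 + 5*k + 2)); s_k = R·t_k = k*(4*k**4 - 3*k**3 - 4*k**2 + 4*k - 1).
Check: Δs_k = 2*k*(10*k**3 + 14*k**2 + 5*k + 2). ✓
Sum = s_(13) − s_(3); s_(13) = 1391364, s_(3) = 654 ⇒ 1390710.

Σ = 1390710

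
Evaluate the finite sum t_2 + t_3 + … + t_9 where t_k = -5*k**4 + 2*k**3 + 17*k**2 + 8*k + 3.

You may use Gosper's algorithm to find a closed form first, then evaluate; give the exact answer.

Σ = -67408

t_(k+1)/t_k = (5*k**4 + 18*k**3 + 7*k**2 - 28*k - 25)/(5*k**4 - 2*k**3 - 17*k**2 - 8*k - 3).
A = 1, B = 1, C = k**4 - 2*k**3/5 - 17*k**2/5 - 8*k/5 - 3/5.
Solve (1)·f(k+1) − (1)·f(k) = k**4 - 2*k**3/5 - 17*k**2/5 - 8*k/5 - 3/5.
deg f ≤ 5 (via 0,0,4).
Solve for f: f(k) = k*(k**4 - 3*k**3 - 3*k**2 + 4*k - 2)/5 (degree 5 ≤ 5).
Then R = B(k−1)f/C = k*(k**4 - 3*k**3 - 3*k**2 + 4*k - 2)/(5*k**4 - 2*k**3 - 17*k**2 - 8*k - 3), so s_k = R(k)·t_k = k*(-k**4 + 3*k**3 + 3*k**2 - 4*k + 2).
s_(k+1) − s_k = -5*k**4 + 2*k**3 + 17*k**2 + 8*k + 3 = t_k.
Telescoping: Σ = s_(10) − s_(2) = -67380 − (28) = -67408.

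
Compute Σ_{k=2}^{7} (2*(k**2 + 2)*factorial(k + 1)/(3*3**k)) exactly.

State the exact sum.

Σ = 71464/81

Step 1: r(k) = (k + 2)*((k + 1)**2 + 2)/(3*(k**2 + 2)).
Normal form (A,B,C) = (k/3 + 2/3, 1, k**2 + 2).
Need (k/3 + 2/3)·f(k+1) − (1)·f(k) = k**2 + 2.
Degrees (1,0,2) ⇒ d ≤ 1.
Solve for f: f(k) = 3*k (degree 1 ≤ 1).
R(k) = B(k−1)·f(k)/C(k) = 3*k/(k**2 + 2); s_k = R·t_k = 2*k*factorial(k + 1)/3**k.
s_(k+1) − s_k = 2*(k**2 + 2)*factorial(k + 1)/(3*3**k) = t_k.
Sum = s_(8) − s_(2); s_(8) = 71680/81, s_(2) = 8/3 ⇒ 71464/81.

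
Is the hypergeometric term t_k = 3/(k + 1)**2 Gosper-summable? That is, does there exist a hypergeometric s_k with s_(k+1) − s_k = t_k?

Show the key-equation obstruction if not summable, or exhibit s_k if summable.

r(k) = (k + 1)**2/(k + 2)**2 after simplifying.
Normal form (A,B,C) = (k**2 + 2*k + 1, k**2 + 4*k + 4, 1).
Solve (k**2 + 2*k + 1)·f(k+1) − (k**2 + 2*k + 1)·f(k) = 1.
Degrees (2,2,0) ⇒ d ≤ 0.
f = c0 ⇒ A·f(k+1) − B(k−1)·f(k) − C = -1. The system {-1 = 0} is inconsistent; no antidifference.

No — key equation has no polynomial f.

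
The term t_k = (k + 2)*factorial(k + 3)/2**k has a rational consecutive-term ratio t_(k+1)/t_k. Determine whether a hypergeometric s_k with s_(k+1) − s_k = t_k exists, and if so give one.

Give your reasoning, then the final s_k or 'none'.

s_k = 2**(1 - k)*factorial(k + 3)

Ratio r(k) = (k + 3)*(k + 4)/(2*(k + 2)).
So A=k/2 + 2 and B=1, with C=k + 2.
Set up (k/2 + 2)·f(k+1) − (1)·f(k) − (k + 2) = 0.
Degrees (1,0,1) ⇒ d ≤ 0.
Match coefficients ⇒ f(k) = 2.
R(k) = B(k−1)·f(k)/C(k) = 2/(k + 2); s_k = R·t_k = 2**(1 - k)*factorial(k + 3).
Δs = (k + 2)*factorial(k + 3)/2**k, as required.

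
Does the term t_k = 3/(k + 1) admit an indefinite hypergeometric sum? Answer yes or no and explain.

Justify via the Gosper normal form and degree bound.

No — the linear system for f has no solution.

Ratio r(k) = (k + 1)/(k + 2).
Gosper form: A/B · C(k+1)/C(k) with A=k + 1, B=k + 2, C=1.
Need (k + 1)·f(k+1) − (k + 1)·f(k) = 1.
Degrees (1,1,0) ⇒ d ≤ 0.
Generic f = c0 gives residual -1; -1 = 0 cannot hold, so t_k is not Gosper-summable.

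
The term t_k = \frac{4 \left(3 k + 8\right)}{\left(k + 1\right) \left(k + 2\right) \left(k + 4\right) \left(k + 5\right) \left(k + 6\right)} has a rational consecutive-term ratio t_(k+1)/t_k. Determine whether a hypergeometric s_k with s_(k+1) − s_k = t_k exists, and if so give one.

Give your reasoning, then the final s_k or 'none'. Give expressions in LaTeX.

Step 1: r(k) = (k + 1)*(k + 4)*(3*k + 11)/((k + 3)*(k + 7)*(3*k + 8)).
Take A(k)=k + 1, B(k)=k + 7, C(k)=k**2 + 17*k/3 + 8.
f must satisfy (k + 1)·f(k+1) − (k + 6)·f(k) = k**2 + 17*k/3 + 8.
From deg A=1, deg B=1, deg C=2: d=5.
A polynomial solution: f(k) = k*(k + 2)*(k + 3)*(k**2 + 10*k + 29)/60.
Certificate R = B(k−1)f/C = k*(k + 2)*(k + 6)*(k**2 + 10*k + 29)/(20*(3*k + 8)) gives s_k = k*(k**2 + 10*k + 29)/(5*(k**3 + 10*k**2 + 29*k + 20)).
s_(k+1) − s_k = 4*(3*k + 8)/(k**5 + 18*k**4 + 121*k**3 + 372*k**2 + 508*k + 240) = t_k.

s_k = \frac{k \left(k^{2} + 10 k + 29\right)}{5 \left(k^{3} + 10 k^{2} + 29 k + 20\right)}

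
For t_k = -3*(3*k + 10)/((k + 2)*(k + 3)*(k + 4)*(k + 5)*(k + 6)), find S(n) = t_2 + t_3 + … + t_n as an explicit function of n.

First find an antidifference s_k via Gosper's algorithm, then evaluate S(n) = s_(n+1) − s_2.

S(n) = (-n**3 - 14*n**2 - 63*n + 78)/(56*(n**3 + 14*n**2 + 63*n + 90))

Step 1: r(k) = (k + 2)*(3*k + 13)/((k + 7)*(3*k + 10)).
A = k + 2, B = k + 7, C = k + 10/3.
Key eq: (k + 2)·f(k+1) = (k + 6)·f(k) + (k + 10/3).
Degrees (1,1,1) ⇒ d ≤ 4.
A polynomial solution: f(k) = k*(k + 3)*(k**2 + 11*k + 38)/120.
Get s_k = R·t_k = 3*k*(-k**2 - 11*k - 38)/(40*(k**3 + 11*k**2 + 38*k + 40)) with R(k) = B(k−1)f(k)/C(k) = k*(k + 3)*(k + 6)*(k**2 + 11*k + 38)/(40*(3*k + 10)).
Verify: 3*(-3*k - 10)/(k**5 + 20*k**4 + 155*k**3 + 580*k**2 + 1044*k + 720) matches t_k.
Σ_(k=2)^n t_k = s_(n+1) − s_(2) = (3*(-n**3 - 14*n**2 - 63*n - 50)/(40*(n**3 + 14*n**2 + 63*n + 90))) − (-2/35), i.e. (-n**3 - 14*n**2 - 63*n + 78)/(56*(n**3 + 14*n**2 + 63*n + 90)).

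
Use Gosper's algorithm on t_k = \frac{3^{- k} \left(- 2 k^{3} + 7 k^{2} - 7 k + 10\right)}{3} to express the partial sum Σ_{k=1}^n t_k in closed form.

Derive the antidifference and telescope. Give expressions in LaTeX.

Ratio r(k) = (2*k**3 - k**2 - k - 8)/(3*(2*k**3 - 7*k**2 + 7*k - 10)).
Take A(k)=1/3, B(k)=1, C(k)=k**3 - 7*k**2/2 + 7*k/2 - 5.
Need (1/3)·f(k+1) − (1)·f(k) = k**3 - 7*k**2/2 + 7*k/2 - 5.
Bound: deg f ≤ 3.
Solve for f: f(k) = -3*(k**3 - 2*k**2 + 3*k - 4)/2 (degree 3 ≤ 3).
Then R = B(k−1)f/C = -3*(k**3 - 2*k**2 + 3*k - 4)/(2*k**3 - 7*k**2 + 7*k - 10), so s_k = R(k)·t_k = (k**3 - 2*k**2 + 3*k - 4)/3**k.
Δs = (-2*k**3 + 7*k**2 - 7*k + 10)/(3*3**k), as required.
Evaluate: s_(n+1) = 3**(-n - 1)*(n**3 + n**2 + 2*n - 2); subtract s_(1) = -2/3 ⇒ S(n) = 3**(-n - 1)*(2*3**n + n**3 + n**2 + 2*n - 2).

S(n) = 3^{- n - 1} \left(2 \cdot 3^{n} + n^{3} + n^{2} + 2 n - 2\right)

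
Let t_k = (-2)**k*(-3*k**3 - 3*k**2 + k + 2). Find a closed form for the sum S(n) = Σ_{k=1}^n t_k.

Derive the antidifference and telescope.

Compute t_(k+1)/t_k: get 2*(-3*k**3 - 12*k**2 - 14*k - 3)/(3*k**3 + 3*k**2 - k - 2).
Normal form (A,B,C) = (-2, 1, k**3 + k**2 - k/3 - 2/3).
Set up (-2)·f(k+1) − (1)·f(k) − (k**3 + k**2 - k/3 - 2/3) = 0.
Degrees (0,0,3) ⇒ d ≤ 3.
Solving with deg f ≤ 3: f(k) = -k*(k**2 - k - 1)/3.
Then R = B(k−1)f/C = -k*(k**2 - k - 1)/(3*k**3 + 3*k**2 - k - 2), so s_k = R(k)·t_k = (-2)**k*k*(k**2 - k - 1).
Δs = (-2)**k*(-3*k**3 - 3*k**2 + k + 2), as required.
Evaluate: s_(n+1) = (-2)**(n + 1)*(n**3 + 2*n**2 - 1); subtract s_(1) = 2 ⇒ S(n) = -2*(-2)**n*n**3 - 4*(-2)**n*n**2 + 2*(-2)**n - 2.

S(n) = -2*(-2)**n*n**3 - 4*(-2)**n*n**2 + 2*(-2)**n - 2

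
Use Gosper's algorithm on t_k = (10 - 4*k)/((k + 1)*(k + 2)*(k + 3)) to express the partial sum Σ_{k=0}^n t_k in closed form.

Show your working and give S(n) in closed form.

S(n) = (3*n**2 + 23*n + 20)/(2*(n**2 + 5*n + 6))

t_(k+1)/t_k = (k + 1)*(2*k - 3)/((k + 4)*(2*k - 5)).
A = k + 1, B = k + 4, C = k - 5/2.
Set up (k + 1)·f(k+1) − (k + 3)·f(k) − (k - 5/2) = 0.
Degrees (1,1,1) ⇒ d ≤ 2.
Solving with deg f ≤ 2: f(k) = -k*(3*k + 17)/8.
Then R = B(k−1)f/C = -k*(k + 3)*(3*k + 17)/(4*(2*k - 5)), so s_k = R(k)·t_k = k*(3*k + 17)/(2*(k + 1)*(k + 2)).
s_(k+1) − s_k = 2*(5 - 2*k)/(k**3 + 6*k**2 + 11*k + 6) = t_k.
s_(n+1) = (3*n**2 + 23*n + 20)/(2*(n**2 + 5*n + 6)) and s_(0) = 0, so S(n) = (3*n**2 + 23*n + 20)/(2*(n**2 + 5*n + 6)).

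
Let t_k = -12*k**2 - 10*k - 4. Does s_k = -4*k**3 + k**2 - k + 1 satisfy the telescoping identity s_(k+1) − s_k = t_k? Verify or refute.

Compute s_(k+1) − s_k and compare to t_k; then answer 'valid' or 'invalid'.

Valid — Δs_k = t_k.

s_(k+1) = -k - 4*(k + 1)**3 + (k + 1)**2
s_(k+1) − s_k = -12*k**2 - 10*k - 4
(s_(k+1) − s_k) − t_k = 0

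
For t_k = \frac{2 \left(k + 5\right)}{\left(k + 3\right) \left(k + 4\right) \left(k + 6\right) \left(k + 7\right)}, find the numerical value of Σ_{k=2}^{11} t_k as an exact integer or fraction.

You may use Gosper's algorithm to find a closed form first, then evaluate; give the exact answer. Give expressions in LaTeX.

Ratio r(k) = (k + 3)*(k + 6)**2/((k + 5)**2*(k + 8)).
Take A(k)=k + 3, B(k)=k + 8, C(k)=k**2 + 10*k + 25.
Solve (k + 3)·f(k+1) − (k + 7)·f(k) = k**2 + 10*k + 25.
Bound: deg f ≤ 4.
Solve for f: f(k) = k*(k + 4)*(k + 5)*(k + 9)/36 (degree 4 ≤ 4).
Certificate R = B(k−1)f/C = k*(k + 4)*(k + 7)*(k + 9)/(36*(k + 5)) gives s_k = k*(k + 9)/(18*(k**2 + 9*k + 18)).
Check: Δs_k = 2*(k + 5)/(k**4 + 20*k**3 + 145*k**2 + 450*k + 504). ✓
Evaluate s at k=12 and k=2: 7/135 and 11/360; difference 23/1080.

Σ = 23/1080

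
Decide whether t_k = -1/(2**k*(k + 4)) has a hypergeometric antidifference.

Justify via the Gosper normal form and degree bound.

No. Not Gosper-summable.

The ratio is (k + 4)/(2*(k + 5)).
Take A(k)=k/2 + 2, B(k)=k + 5, C(k)=1.
Solve (k/2 + 2)·f(k+1) − (k + 4)·f(k) = 1.
d = -1 from the (1,1,0) case.
d = -1 < 0 ⇒ no nonzero polynomial f; not summable.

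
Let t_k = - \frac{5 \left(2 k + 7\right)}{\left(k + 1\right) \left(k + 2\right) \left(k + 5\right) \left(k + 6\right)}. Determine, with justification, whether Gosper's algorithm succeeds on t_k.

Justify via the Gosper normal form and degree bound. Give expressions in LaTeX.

t_(k+1)/t_k = (k + 1)*(k + 5)*(2*k + 9)/((k + 3)*(k + 7)*(2*k + 7)).
A = k + 1, B = k + 7, C = k**3 + 21*k**2/2 + 73*k/2 + 42.
Need (k + 1)·f(k+1) − (k + 6)·f(k) = k**3 + 21*k**2/2 + 73*k/2 + 42.
deg f ≤ 5 (via 1,1,3).
Solve for f: f(k) = k*(k + 2)*(k + 3)*(k + 4)*(k + 6)/10 (degree 5 ≤ 5).
So s_k = (B(k−1)f/C)·t_k = (k*(k + 2)*(k + 6)**2/(5*(2*k + 7)))·t_k = k*(-k - 6)/(k**2 + 6*k + 5).
Check: Δs_k = 5*(-2*k - 7)/(k**4 + 14*k**3 + 65*k**2 + 112*k + 60). ✓

Yes. s_k = \frac{k \left(- k - 6\right)}{k^{2} + 6 k + 5}.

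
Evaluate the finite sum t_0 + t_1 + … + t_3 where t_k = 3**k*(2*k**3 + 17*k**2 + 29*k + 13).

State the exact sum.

Σ = 9880

Ratio r(k) = 3*(2*k**3 + 23*k**2 + 69*k + 61)/(2*k**3 + 17*k**2 + 29*k + 13).
So A=3 and B=1, with C=k**3 + 17*k**2/2 + 29*k/2 + 13/2.
Set up (3)·f(k+1) − (1)·f(k) − (k**3 + 17*k**2/2 + 29*k/2 + 13/2) = 0.
From deg A=0, deg B=0, deg C=3: d=3.
A polynomial solution: f(k) = (k**3 + 4*k**2 - 2*k + 2)/2.
Certificate R = B(k−1)f/C = (k**3 + 4*k**2 - 2*k + 2)/(2*k**3 + 17*k**2 + 29*k + 13) gives s_k = 3**k*(k**3 + 4*k**2 - 2*k + 2).
s_(k+1) − s_k = 3**k*(2*k**3 + 17*k**2 + 29*k + 13) = t_k.
Σ_(k=0)^(3) t_k = s_(4) − s_(0) = 9882 − (2) = 9880.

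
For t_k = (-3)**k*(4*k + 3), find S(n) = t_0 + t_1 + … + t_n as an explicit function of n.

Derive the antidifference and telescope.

Step 1: r(k) = 3*(-4*k - 7)/(4*k + 3).
Normal form (A,B,C) = (-3, 1, k + 3/4).
Solve (-3)·f(k+1) − (1)·f(k) = k + 3/4.
From deg A=0, deg B=0, deg C=1: d=1.
Coefficient equations give f(k) = -k/4.
So s_k = (B(k−1)f/C)·t_k = (-k/(4*k + 3))·t_k = -(-3)**k*k.
Check: Δs_k = (-3)**k*(4*k + 3). ✓
s_(n+1) = 3*(-3)**n*(n + 1) and s_(0) = 0, so S(n) = 3*(-3)**n*(n + 1).

S(n) = 3*(-3)**n*(n + 1)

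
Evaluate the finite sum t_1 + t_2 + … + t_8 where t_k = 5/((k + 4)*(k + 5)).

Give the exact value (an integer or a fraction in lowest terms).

Σ = 8/13

t_(k+1)/t_k = (k + 4)/(k + 6).
So A=k + 4 and B=k + 6, with C=1.
Solve (k + 4)·f(k+1) − (k + 5)·f(k) = 1.
Bound: deg f ≤ 1.
Solve for f: f(k) = k/4 (degree 1 ≤ 1).
R(k) = B(k−1)·f(k)/C(k) = k*(k + 5)/4; s_k = R·t_k = 5*k/(4*(k + 4)).
s_(k+1) − s_k = 5/(k**2 + 9*k + 20) = t_k.
Telescoping: Σ = s_(9) − s_(1) = 45/52 − (1/4) = 8/13.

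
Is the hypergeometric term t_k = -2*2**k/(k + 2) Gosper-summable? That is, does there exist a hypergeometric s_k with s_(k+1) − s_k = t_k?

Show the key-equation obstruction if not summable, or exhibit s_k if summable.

r(k) = 2*(k + 2)/(k + 3) after simplifying.
Gosper form: A/B · C(k+1)/C(k) with A=2*k + 4, B=k + 3, C=1.
Solve (2*k + 4)·f(k+1) − (k + 2)·f(k) = 1.
From deg A=1, deg B=1, deg C=0: d=-1.
Bound -1 < 0, so the key equation has no polynomial solution.

No. Not Gosper-summable.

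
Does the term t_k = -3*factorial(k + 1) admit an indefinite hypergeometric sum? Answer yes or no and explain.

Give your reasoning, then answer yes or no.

Step 1: r(k) = k + 2.
Normal form (A,B,C) = (k + 2, 1, 1).
Key eq: (k + 2)·f(k+1) = (1)·f(k) + (1).
Bound: deg f ≤ -1.
d = -1 < 0 ⇒ no nonzero polynomial f; not summable.

No — t_k has no hypergeometric antidifference.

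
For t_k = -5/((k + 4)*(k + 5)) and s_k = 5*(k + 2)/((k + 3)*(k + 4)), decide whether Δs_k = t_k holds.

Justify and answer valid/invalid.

Invalid: residual 10/(k**3 + 12*k**2 + 47*k + 60) ≠ 0.

s_(k+1) = 5*(k + 3)/((k + 4)*(k + 5))
s_(k+1) − s_k = 5*(-k - 1)/(k**3 + 12*k**2 + 47*k + 60)
(s_(k+1) − s_k) − t_k = 10/(k**3 + 12*k**2 + 47*k + 60)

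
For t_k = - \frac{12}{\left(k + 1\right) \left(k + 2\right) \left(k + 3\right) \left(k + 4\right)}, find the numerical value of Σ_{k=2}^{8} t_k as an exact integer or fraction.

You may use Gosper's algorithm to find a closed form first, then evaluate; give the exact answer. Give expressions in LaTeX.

Σ = -7/110

The ratio is (k + 1)/(k + 5).
A = k + 1, B = k + 5, C = 1.
Need (k + 1)·f(k+1) − (k + 4)·f(k) = 1.
Degrees (1,1,0) ⇒ d ≤ 3.
Solve for f: f(k) = k*(k**2 + 6*k + 11)/18 (degree 3 ≤ 3).
Get s_k = R·t_k = 2*k*(-k**2 - 6*k - 11)/(3*(k + 1)*(k + 2)*(k + 3)) with R(k) = B(k−1)f(k)/C(k) = k*(k + 4)*(k**2 + 6*k + 11)/18.
Check: Δs_k = -12/(k**4 + 10*k**3 + 35*k**2 + 50*k + 24). ✓
Telescoping: Σ = s_(9) − s_(2) = -73/110 − (-3/5) = -7/110.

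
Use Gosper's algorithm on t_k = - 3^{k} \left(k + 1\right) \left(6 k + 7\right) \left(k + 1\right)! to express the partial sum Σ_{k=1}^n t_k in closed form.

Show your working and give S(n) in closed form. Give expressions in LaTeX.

Step 1: r(k) = (k + 2)**2*(18*k + 39)/((k + 1)*(6*k + 7)).
Gosper form: A/B · C(k+1)/C(k) with A=3*k + 6, B=1, C=k**2 + 13*k/6 + 7/6.
Set up (3*k + 6)·f(k+1) − (1)·f(k) − (k**2 + 13*k/6 + 7/6) = 0.
From deg A=1, deg B=0, deg C=2: d=1.
A polynomial solution: f(k) = (2*k - 1)/6.
Then R = B(k−1)f/C = (2*k - 1)/((k + 1)*(6*k + 7)), so s_k = R(k)·t_k = -3**k*(2*k - 1)*factorial(k + 1).
Verify: -3**k*(k + 1)*(6*k + 7)*factorial(k + 1) matches t_k.
Evaluate: s_(n+1) = -3**(n + 1)*(2*n + 1)*factorial(n + 2); subtract s_(1) = -6 ⇒ S(n) = -6*3**n*n*factorial(n + 2) - 3*3**n*factorial(n + 2) + 6.

S(n) = - 6 \cdot 3^{n} n \left(n + 2\right)! - 3 \cdot 3^{n} \left(n + 2\right)! + 6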